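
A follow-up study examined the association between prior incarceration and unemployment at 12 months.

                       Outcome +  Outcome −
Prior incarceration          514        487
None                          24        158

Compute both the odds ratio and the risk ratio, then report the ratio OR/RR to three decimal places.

Cells: a = 514, b = 487, c = 24, d = 158.
OR = (514·158)/(487·24) = 81212/11688 = 6.94832
Risk in exposed = 514/1001 = 0.51349; risk in unexposed = 24/182 = 0.13187; RR = 3.89394
OR/RR = 6.94832 / 3.89394 = 1.78439
The outcome is not rare, so the OR lies further from 1 than the RR.

1.784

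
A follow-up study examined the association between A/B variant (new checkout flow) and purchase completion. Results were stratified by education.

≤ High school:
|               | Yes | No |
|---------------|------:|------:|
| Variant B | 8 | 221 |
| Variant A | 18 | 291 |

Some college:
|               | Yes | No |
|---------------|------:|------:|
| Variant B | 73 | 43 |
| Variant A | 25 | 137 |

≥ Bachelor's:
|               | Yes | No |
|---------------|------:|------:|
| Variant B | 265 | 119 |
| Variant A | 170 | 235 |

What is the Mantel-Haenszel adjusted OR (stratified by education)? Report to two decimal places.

OR_MH = Σ(aᵢdᵢ/nᵢ) / Σ(bᵢcᵢ/nᵢ), where nᵢ is the stratum total.
Stratum 1 (≤ High school): n = 538; a·d/n = 8·291/538 = 4.3271; b·c/n = 221·18/538 = 7.3941
Stratum 2 (Some college): n = 278; a·d/n = 73·137/278 = 35.9748; b·c/n = 43·25/278 = 3.8669
Stratum 3 (≥ Bachelor's): n = 789; a·d/n = 265·235/789 = 78.9290; b·c/n = 119·170/789 = 25.6401
OR_MH = (4.3271 + 35.9748 + 78.9290) / (7.3941 + 3.8669 + 25.6401) = 119.2310 / 36.9010 = 3.23110

3.23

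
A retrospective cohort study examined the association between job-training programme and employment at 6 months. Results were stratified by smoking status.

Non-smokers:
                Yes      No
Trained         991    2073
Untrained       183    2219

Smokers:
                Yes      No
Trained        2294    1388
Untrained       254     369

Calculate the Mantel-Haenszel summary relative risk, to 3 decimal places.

RR_MH = Σ(aᵢ·n₀ᵢ/nᵢ) / Σ(cᵢ·n₁ᵢ/nᵢ), with n₁ᵢ = aᵢ+bᵢ (exposed), n₀ᵢ = cᵢ+dᵢ (unexposed), nᵢ = n₁ᵢ+n₀ᵢ.
Stratum 1 (Non-smokers): n₁ = 3064, n₀ = 2402, n = 5466; a·n₀/n = 991·2402/5466 = 435.4888; c·n₁/n = 183·3064/5466 = 102.5818
Stratum 2 (Smokers): n₁ = 3682, n₀ = 623, n = 4305; a·n₀/n = 2294·623/4305 = 331.9772; c·n₁/n = 254·3682/4305 = 217.2423
RR_MH = (435.4888 + 331.9772) / (102.5818 + 217.2423) = 767.4661 / 319.8241 = 2.39965

2.400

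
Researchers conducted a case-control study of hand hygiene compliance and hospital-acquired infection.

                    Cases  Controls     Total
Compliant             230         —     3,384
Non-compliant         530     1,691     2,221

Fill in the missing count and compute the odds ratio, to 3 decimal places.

The missing cell is in the exposed row: 3384 − 230 = 3154.
So a = 230, b = 3154, c = 530, d = 1691.
OR = (a·d)/(b·c) = (230 × 1691) / (3154 × 530) = 388930 / 1671620 = 0.23267

0.233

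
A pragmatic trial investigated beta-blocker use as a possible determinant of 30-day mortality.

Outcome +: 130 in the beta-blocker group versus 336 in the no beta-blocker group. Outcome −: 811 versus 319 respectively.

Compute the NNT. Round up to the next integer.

3

Risk in treated group = 130/941 = 0.13815; risk in control = 336/655 = 0.51298.
Absolute risk reduction = 0.51298 − 0.13815 = 0.37483
NNT = 1 / ARR = 1 / 0.37483 = 2.668 → round up → 3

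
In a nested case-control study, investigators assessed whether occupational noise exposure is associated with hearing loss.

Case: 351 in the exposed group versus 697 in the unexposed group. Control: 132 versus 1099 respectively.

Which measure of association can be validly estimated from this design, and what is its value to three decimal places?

4.193

From the description: a = 351, b = 132, c = 697, d = 1099.
This is a nested case-control study: participants were sampled on outcome status, so risks in the source population cannot be estimated directly — relative risk is not valid here. The odds ratio is the appropriate measure.
OR = (a·d)/(b·c) = (351 × 1099) / (132 × 697) = 385749 / 92004 = 4.19274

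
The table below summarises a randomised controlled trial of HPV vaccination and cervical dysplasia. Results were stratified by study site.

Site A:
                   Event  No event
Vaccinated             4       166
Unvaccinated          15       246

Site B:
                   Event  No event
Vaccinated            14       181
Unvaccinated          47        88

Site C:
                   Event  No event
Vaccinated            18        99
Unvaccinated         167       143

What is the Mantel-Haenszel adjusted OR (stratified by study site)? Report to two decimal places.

0.17

OR_MH = Σ(aᵢdᵢ/nᵢ) / Σ(bᵢcᵢ/nᵢ), where nᵢ is the stratum total.
Stratum 1 (Site A): n = 431; a·d/n = 4·246/431 = 2.2831; b·c/n = 166·15/431 = 5.7773
Stratum 2 (Site B): n = 330; a·d/n = 14·88/330 = 3.7333; b·c/n = 181·47/330 = 25.7788
Stratum 3 (Site C): n = 427; a·d/n = 18·143/427 = 6.0281; b·c/n = 99·167/427 = 38.7190
OR_MH = (2.2831 + 3.7333 + 6.0281) / (5.7773 + 25.7788 + 38.7190) = 12.0445 / 70.2750 = 0.17139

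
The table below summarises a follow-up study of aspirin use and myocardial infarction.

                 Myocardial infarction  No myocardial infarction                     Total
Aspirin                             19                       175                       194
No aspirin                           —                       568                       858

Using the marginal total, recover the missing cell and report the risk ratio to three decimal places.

The missing cell is in the unexposed row: 858 − 568 = 290.
So a = 19, b = 175, c = 290, d = 568.
RR = [a/(a+b)] / [c/(c+d)] = (19/194) / (290/858) = 0.09794/0.33800 = 0.28976

0.290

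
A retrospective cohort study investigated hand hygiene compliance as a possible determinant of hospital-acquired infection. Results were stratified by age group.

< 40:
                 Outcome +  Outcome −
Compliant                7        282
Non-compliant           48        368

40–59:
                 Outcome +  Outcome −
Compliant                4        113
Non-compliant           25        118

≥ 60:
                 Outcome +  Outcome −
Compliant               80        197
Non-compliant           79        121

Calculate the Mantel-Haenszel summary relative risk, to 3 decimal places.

RR_MH = Σ(aᵢ·n₀ᵢ/nᵢ) / Σ(cᵢ·n₁ᵢ/nᵢ), with n₁ᵢ = aᵢ+bᵢ (exposed), n₀ᵢ = cᵢ+dᵢ (unexposed), nᵢ = n₁ᵢ+n₀ᵢ.
Stratum 1 (< 40): n₁ = 289, n₀ = 416, n = 705; a·n₀/n = 7·416/705 = 4.1305; c·n₁/n = 48·289/705 = 19.6766
Stratum 2 (40–59): n₁ = 117, n₀ = 143, n = 260; a·n₀/n = 4·143/260 = 2.2000; c·n₁/n = 25·117/260 = 11.2500
Stratum 3 (≥ 60): n₁ = 277, n₀ = 200, n = 477; a·n₀/n = 80·200/477 = 33.5430; c·n₁/n = 79·277/477 = 45.8763
RR_MH = (4.1305 + 2.2000 + 33.5430) / (19.6766 + 11.2500 + 45.8763) = 39.8735 / 76.8029 = 0.51917

0.519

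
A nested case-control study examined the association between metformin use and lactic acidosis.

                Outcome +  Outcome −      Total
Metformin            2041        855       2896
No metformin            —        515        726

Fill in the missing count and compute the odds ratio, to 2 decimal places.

The missing cell is in the unexposed row: 726 − 515 = 211.
So a = 2041, b = 855, c = 211, d = 515.
OR = (a·d)/(b·c) = (2041 × 515) / (855 × 211) = 1051115 / 180405 = 5.82642

5.83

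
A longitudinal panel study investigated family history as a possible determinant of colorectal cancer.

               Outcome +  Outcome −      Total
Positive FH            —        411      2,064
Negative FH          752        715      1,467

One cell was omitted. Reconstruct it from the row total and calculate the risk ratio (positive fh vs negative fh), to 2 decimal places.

1.56

The missing cell is in the exposed row: 2064 − 411 = 1653.
So a = 1653, b = 411, c = 752, d = 715.
RR = [a/(a+b)] / [c/(c+d)] = (1653/2064) / (752/1467) = 0.80087/0.51261 = 1.56234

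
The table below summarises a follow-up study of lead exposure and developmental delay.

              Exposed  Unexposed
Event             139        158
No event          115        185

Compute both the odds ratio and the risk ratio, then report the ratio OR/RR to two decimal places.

1.19

Reading the table with exposure as columns: a = 139 (Exposed, case), b = 115 (Exposed, non-case), c = 158 (Unexposed, case), d = 185.
OR = (139·185)/(115·158) = 25715/18170 = 1.41524
Risk in exposed = 139/254 = 0.54724; risk in unexposed = 158/343 = 0.46064; RR = 1.18800
OR/RR = 1.41524 / 1.18800 = 1.19128
The outcome is not rare, so the OR lies further from 1 than the RR.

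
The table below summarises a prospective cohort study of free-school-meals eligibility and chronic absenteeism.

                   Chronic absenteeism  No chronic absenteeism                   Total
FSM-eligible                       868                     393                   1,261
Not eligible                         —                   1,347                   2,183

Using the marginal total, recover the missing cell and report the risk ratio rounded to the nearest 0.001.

The missing cell is in the unexposed row: 2183 − 1347 = 836.
So a = 868, b = 393, c = 836, d = 1347.
RR = [a/(a+b)] / [c/(c+d)] = (868/1261) / (836/2183) = 0.68834/0.38296 = 1.79743

1.797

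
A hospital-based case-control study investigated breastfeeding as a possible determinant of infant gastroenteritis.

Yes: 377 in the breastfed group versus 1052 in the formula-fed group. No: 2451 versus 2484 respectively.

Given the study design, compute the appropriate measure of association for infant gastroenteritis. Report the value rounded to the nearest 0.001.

0.363

From the description: a = 377, b = 2451, c = 1052, d = 2484.
This is a hospital-based case-control study: participants were sampled on outcome status, so risks in the source population cannot be estimated directly — relative risk is not valid here. The odds ratio is the appropriate measure.
OR = (a·d)/(b·c) = (377 × 2484) / (2451 × 1052) = 936468 / 2578452 = 0.36319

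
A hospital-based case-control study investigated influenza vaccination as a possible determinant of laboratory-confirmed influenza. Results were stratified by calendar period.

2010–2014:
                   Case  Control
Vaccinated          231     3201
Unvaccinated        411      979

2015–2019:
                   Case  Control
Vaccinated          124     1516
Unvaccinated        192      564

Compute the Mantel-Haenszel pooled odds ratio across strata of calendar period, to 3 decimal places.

0.193

OR_MH = Σ(aᵢdᵢ/nᵢ) / Σ(bᵢcᵢ/nᵢ), where nᵢ is the stratum total.
Stratum 1 (2010–2014): n = 4822; a·d/n = 231·979/4822 = 46.8994; b·c/n = 3201·411/4822 = 272.8351
Stratum 2 (2015–2019): n = 2396; a·d/n = 124·564/2396 = 29.1886; b·c/n = 1516·192/2396 = 121.4825
OR_MH = (46.8994 + 29.1886) / (272.8351 + 121.4825) = 76.0881 / 394.3176 = 0.19296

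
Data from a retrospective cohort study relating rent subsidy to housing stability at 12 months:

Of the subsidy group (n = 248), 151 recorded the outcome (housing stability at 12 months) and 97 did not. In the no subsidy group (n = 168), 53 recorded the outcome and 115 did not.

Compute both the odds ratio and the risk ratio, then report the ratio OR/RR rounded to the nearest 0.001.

1.750

From the description: a = 151, b = 97, c = 53, d = 115.
OR = (151·115)/(97·53) = 17365/5141 = 3.37775
Risk in exposed = 151/248 = 0.60887; risk in unexposed = 53/168 = 0.31548; RR = 1.93001
OR/RR = 3.37775 / 1.93001 = 1.75012
The outcome is not rare, so the OR lies further from 1 than the RR.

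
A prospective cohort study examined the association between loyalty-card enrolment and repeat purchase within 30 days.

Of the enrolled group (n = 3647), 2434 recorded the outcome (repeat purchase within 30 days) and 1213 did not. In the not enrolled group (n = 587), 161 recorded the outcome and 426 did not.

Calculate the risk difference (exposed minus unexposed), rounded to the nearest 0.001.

From the description: a = 2434, b = 1213, c = 161, d = 426.
Risk in exposed = 2434/3647 = 0.667398; risk in unexposed = 161/587 = 0.274276.
Risk difference = 0.667398 − 0.274276 = 0.393122

0.393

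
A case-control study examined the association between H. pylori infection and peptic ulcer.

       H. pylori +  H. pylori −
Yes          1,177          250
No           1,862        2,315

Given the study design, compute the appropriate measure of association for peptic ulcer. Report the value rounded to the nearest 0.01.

5.85

Reading the table with exposure as columns: a = 1177 (H. pylori +, case), b = 1862 (H. pylori +, non-case), c = 250 (H. pylori −, case), d = 2315.
This is a case-control study: participants were sampled on outcome status, so risks in the source population cannot be estimated directly — relative risk is not valid here. The odds ratio is the appropriate measure.
OR = (a·d)/(b·c) = (1177 × 2315) / (1862 × 250) = 2724755 / 465500 = 5.85339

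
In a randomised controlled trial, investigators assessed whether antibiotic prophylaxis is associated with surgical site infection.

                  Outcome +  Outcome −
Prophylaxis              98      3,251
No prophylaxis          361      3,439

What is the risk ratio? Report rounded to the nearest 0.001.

0.308

Cells: a = 98, b = 3251, c = 361, d = 3439.
Risk in exposed = 98/3349 = 0.02926; risk in unexposed = 361/3800 = 0.09500.
RR = 0.02926 / 0.09500 = 0.30803
The risk is 69% lower among the exposed than among the unexposed.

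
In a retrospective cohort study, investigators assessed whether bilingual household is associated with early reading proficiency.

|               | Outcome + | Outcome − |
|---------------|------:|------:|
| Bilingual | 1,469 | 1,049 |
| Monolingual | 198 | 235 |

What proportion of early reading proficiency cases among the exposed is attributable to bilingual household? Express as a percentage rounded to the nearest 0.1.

Cells: a = 1469, b = 1049, c = 198, d = 235.
Risk in exposed = 1469/2518 = 0.58340; risk in unexposed = 198/433 = 0.45727.
RR = 0.58340/0.45727 = 1.27582
AR% = (RR − 1)/RR × 100 = (1.27582 − 1)/1.27582 × 100 = 21.6189%

21.6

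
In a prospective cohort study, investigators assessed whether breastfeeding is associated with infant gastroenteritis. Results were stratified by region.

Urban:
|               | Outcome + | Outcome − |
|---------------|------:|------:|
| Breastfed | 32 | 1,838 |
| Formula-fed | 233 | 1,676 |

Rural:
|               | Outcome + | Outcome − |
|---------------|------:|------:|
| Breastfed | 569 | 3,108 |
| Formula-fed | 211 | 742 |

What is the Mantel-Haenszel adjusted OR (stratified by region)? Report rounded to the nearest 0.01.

OR_MH = Σ(aᵢdᵢ/nᵢ) / Σ(bᵢcᵢ/nᵢ), where nᵢ is the stratum total.
Stratum 1 (Urban): n = 3779; a·d/n = 32·1676/3779 = 14.1921; b·c/n = 1838·233/3779 = 113.3247
Stratum 2 (Rural): n = 4630; a·d/n = 569·742/4630 = 91.1875; b·c/n = 3108·211/4630 = 141.6389
OR_MH = (14.1921 + 91.1875) / (113.3247 + 141.6389) = 105.3796 / 254.9636 = 0.41331

0.41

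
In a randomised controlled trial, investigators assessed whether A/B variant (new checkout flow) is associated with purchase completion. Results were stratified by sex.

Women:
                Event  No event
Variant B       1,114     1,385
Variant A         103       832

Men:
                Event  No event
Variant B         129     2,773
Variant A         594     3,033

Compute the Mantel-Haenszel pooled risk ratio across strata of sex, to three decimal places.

RR_MH = Σ(aᵢ·n₀ᵢ/nᵢ) / Σ(cᵢ·n₁ᵢ/nᵢ), with n₁ᵢ = aᵢ+bᵢ (exposed), n₀ᵢ = cᵢ+dᵢ (unexposed), nᵢ = n₁ᵢ+n₀ᵢ.
Stratum 1 (Women): n₁ = 2499, n₀ = 935, n = 3434; a·n₀/n = 1114·935/3434 = 303.3168; c·n₁/n = 103·2499/3434 = 74.9554
Stratum 2 (Men): n₁ = 2902, n₀ = 3627, n = 6529; a·n₀/n = 129·3627/6529 = 71.6623; c·n₁/n = 594·2902/6529 = 264.0202
RR_MH = (303.3168 + 71.6623) / (74.9554 + 264.0202) = 374.9791 / 338.9757 = 1.10621

1.106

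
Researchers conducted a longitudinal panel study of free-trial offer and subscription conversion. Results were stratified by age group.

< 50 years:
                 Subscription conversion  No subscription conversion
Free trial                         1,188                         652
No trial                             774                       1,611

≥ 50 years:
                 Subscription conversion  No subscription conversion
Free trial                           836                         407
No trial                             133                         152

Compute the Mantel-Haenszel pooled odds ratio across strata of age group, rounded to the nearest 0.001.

OR_MH = Σ(aᵢdᵢ/nᵢ) / Σ(bᵢcᵢ/nᵢ), where nᵢ is the stratum total.
Stratum 1 (< 50 years): n = 4225; a·d/n = 1188·1611/4225 = 452.9865; b·c/n = 652·774/4225 = 119.4433
Stratum 2 (≥ 50 years): n = 1528; a·d/n = 836·152/1528 = 83.1623; b·c/n = 407·133/1528 = 35.4260
OR_MH = (452.9865 + 83.1623) / (119.4433 + 35.4260) = 536.1488 / 154.8694 = 3.46194

3.462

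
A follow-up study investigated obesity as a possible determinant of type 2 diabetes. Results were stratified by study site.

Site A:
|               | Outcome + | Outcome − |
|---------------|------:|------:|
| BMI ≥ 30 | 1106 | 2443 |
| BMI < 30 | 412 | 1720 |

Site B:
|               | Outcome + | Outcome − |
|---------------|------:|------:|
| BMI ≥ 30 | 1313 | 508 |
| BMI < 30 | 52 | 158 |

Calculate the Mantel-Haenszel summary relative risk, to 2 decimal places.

RR_MH = Σ(aᵢ·n₀ᵢ/nᵢ) / Σ(cᵢ·n₁ᵢ/nᵢ), with n₁ᵢ = aᵢ+bᵢ (exposed), n₀ᵢ = cᵢ+dᵢ (unexposed), nᵢ = n₁ᵢ+n₀ᵢ.
Stratum 1 (Site A): n₁ = 3549, n₀ = 2132, n = 5681; a·n₀/n = 1106·2132/5681 = 415.0664; c·n₁/n = 412·3549/5681 = 257.3822
Stratum 2 (Site B): n₁ = 1821, n₀ = 210, n = 2031; a·n₀/n = 1313·210/2031 = 135.7607; c·n₁/n = 52·1821/2031 = 46.6233
RR_MH = (415.0664 + 135.7607) / (257.3822 + 46.6233) = 550.8271 / 304.0055 = 1.81190

1.81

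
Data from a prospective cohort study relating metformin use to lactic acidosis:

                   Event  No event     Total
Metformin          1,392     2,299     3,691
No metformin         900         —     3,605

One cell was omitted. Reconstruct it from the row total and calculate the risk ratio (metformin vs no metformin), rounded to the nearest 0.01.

The missing cell is in the unexposed row: 3605 − 900 = 2705.
So a = 1392, b = 2299, c = 900, d = 2705.
RR = [a/(a+b)] / [c/(c+d)] = (1392/3691) / (900/3605) = 0.37713/0.24965 = 1.51063

1.51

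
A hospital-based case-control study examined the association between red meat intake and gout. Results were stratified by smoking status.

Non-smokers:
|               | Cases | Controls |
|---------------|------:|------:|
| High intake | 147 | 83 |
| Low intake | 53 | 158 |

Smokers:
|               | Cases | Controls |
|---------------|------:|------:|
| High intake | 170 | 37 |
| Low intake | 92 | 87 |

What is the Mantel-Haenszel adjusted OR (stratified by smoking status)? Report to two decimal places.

4.84

OR_MH = Σ(aᵢdᵢ/nᵢ) / Σ(bᵢcᵢ/nᵢ), where nᵢ is the stratum total.
Stratum 1 (Non-smokers): n = 441; a·d/n = 147·158/441 = 52.6667; b·c/n = 83·53/441 = 9.9751
Stratum 2 (Smokers): n = 386; a·d/n = 170·87/386 = 38.3161; b·c/n = 37·92/386 = 8.8187
OR_MH = (52.6667 + 38.3161) / (9.9751 + 8.8187) = 90.9827 / 18.7937 = 4.84113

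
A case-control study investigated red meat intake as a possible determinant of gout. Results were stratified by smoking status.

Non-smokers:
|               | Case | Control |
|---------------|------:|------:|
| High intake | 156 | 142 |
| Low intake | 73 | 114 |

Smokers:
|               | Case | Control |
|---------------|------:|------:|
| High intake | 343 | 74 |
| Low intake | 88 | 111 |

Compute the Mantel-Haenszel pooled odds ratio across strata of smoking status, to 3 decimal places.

3.083

OR_MH = Σ(aᵢdᵢ/nᵢ) / Σ(bᵢcᵢ/nᵢ), where nᵢ is the stratum total.
Stratum 1 (Non-smokers): n = 485; a·d/n = 156·114/485 = 36.6680; b·c/n = 142·73/485 = 21.3732
Stratum 2 (Smokers): n = 616; a·d/n = 343·111/616 = 61.8068; b·c/n = 74·88/616 = 10.5714
OR_MH = (36.6680 + 61.8068) / (21.3732 + 10.5714) = 98.4749 / 31.9446 = 3.08267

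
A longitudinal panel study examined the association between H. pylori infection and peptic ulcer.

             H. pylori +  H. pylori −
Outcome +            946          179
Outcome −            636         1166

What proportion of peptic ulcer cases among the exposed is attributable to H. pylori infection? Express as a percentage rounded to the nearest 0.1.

77.7

Reading the table with exposure as columns: a = 946 (H. pylori +, case), b = 636 (H. pylori +, non-case), c = 179 (H. pylori −, case), d = 1166.
Risk in exposed = 946/1582 = 0.59798; risk in unexposed = 179/1345 = 0.13309.
RR = 0.59798/0.13309 = 4.49318
AR% = (RR − 1)/RR × 100 = (4.49318 − 1)/4.49318 × 100 = 77.7441%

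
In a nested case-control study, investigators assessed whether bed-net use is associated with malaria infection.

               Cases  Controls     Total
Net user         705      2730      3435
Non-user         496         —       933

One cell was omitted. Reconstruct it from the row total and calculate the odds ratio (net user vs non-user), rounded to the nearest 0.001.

The missing cell is in the unexposed row: 933 − 496 = 437.
So a = 705, b = 2730, c = 496, d = 437.
OR = (a·d)/(b·c) = (705 × 437) / (2730 × 496) = 308085 / 1354080 = 0.22752

0.228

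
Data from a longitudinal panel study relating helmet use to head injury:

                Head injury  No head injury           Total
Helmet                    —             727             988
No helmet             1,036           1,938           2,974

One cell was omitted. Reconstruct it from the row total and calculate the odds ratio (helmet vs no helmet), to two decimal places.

0.67

The missing cell is in the exposed row: 988 − 727 = 261.
So a = 261, b = 727, c = 1036, d = 1938.
OR = (a·d)/(b·c) = (261 × 1938) / (727 × 1036) = 505818 / 753172 = 0.67158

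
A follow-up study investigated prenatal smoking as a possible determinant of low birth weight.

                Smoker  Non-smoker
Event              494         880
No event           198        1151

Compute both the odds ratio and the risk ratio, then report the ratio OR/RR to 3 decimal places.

Reading the table with exposure as columns: a = 494 (Smoker, case), b = 198 (Smoker, non-case), c = 880 (Non-smoker, case), d = 1151.
OR = (494·1151)/(198·880) = 568594/174240 = 3.26328
Risk in exposed = 494/692 = 0.71387; risk in unexposed = 880/2031 = 0.43328; RR = 1.64759
OR/RR = 3.26328 / 1.64759 = 1.98064
The outcome is not rare, so the OR lies further from 1 than the RR.

1.981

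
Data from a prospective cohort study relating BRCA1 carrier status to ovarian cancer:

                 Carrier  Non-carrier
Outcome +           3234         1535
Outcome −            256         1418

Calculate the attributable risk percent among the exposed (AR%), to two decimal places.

43.90

Reading the table with exposure as columns: a = 3234 (Carrier, case), b = 256 (Carrier, non-case), c = 1535 (Non-carrier, case), d = 1418.
Risk in exposed = 3234/3490 = 0.92665; risk in unexposed = 1535/2953 = 0.51981.
RR = 0.92665/0.51981 = 1.78266
AR% = (RR − 1)/RR × 100 = (1.78266 − 1)/1.78266 × 100 = 43.9042%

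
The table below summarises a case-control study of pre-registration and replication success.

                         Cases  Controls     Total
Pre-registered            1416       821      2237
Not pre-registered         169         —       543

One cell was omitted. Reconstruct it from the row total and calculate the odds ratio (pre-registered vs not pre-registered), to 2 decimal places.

3.82

The missing cell is in the unexposed row: 543 − 169 = 374.
So a = 1416, b = 821, c = 169, d = 374.
OR = (a·d)/(b·c) = (1416 × 374) / (821 × 169) = 529584 / 138749 = 3.81685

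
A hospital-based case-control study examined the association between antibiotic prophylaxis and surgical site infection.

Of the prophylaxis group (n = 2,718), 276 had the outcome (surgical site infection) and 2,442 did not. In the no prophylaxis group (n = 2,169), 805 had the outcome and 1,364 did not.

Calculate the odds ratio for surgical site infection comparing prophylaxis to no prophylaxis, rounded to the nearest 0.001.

0.192

From the description: a = 276, b = 2442, c = 805, d = 1364.
OR = (a·d)/(b·c) = (276 × 1364) / (2442 × 805) = 376464 / 1965810 = 0.19151
Exposure is associated with lower odds of surgical site infection (OR = 0.19 < 1).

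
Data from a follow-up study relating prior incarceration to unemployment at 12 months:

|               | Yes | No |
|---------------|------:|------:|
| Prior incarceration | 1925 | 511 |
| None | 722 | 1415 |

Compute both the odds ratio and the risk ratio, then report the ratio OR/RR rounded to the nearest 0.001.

3.157

Cells: a = 1925, b = 511, c = 722, d = 1415.
OR = (1925·1415)/(511·722) = 2723875/368942 = 7.38294
Risk in exposed = 1925/2436 = 0.79023; risk in unexposed = 722/2137 = 0.33786; RR = 2.33895
OR/RR = 7.38294 / 2.33895 = 3.15652
The outcome is not rare, so the OR lies further from 1 than the RR.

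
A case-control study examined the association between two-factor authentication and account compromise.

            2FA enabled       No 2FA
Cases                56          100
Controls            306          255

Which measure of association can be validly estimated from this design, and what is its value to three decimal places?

Reading the table with exposure as columns: a = 56 (2FA enabled, case), b = 306 (2FA enabled, non-case), c = 100 (No 2FA, case), d = 255.
This is a case-control study: participants were sampled on outcome status, so risks in the source population cannot be estimated directly — relative risk is not valid here. The odds ratio is the appropriate measure.
OR = (a·d)/(b·c) = (56 × 255) / (306 × 100) = 14280 / 30600 = 0.46667

0.467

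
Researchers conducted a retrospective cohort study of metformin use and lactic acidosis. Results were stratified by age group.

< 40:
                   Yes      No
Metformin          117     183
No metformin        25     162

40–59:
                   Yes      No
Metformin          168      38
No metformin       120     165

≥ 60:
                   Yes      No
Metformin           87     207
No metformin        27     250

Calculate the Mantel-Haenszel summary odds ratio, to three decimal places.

4.688

OR_MH = Σ(aᵢdᵢ/nᵢ) / Σ(bᵢcᵢ/nᵢ), where nᵢ is the stratum total.
Stratum 1 (< 40): n = 487; a·d/n = 117·162/487 = 38.9199; b·c/n = 183·25/487 = 9.3943
Stratum 2 (40–59): n = 491; a·d/n = 168·165/491 = 56.4562; b·c/n = 38·120/491 = 9.2872
Stratum 3 (≥ 60): n = 571; a·d/n = 87·250/571 = 38.0911; b·c/n = 207·27/571 = 9.7881
OR_MH = (38.9199 + 56.4562 + 38.0911) / (9.3943 + 9.2872 + 9.7881) = 133.4672 / 28.4695 = 4.68807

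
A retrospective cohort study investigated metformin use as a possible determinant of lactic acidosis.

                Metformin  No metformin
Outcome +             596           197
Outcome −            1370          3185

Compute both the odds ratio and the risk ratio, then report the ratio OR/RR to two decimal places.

Reading the table with exposure as columns: a = 596 (Metformin, case), b = 1370 (Metformin, non-case), c = 197 (No metformin, case), d = 3185.
OR = (596·3185)/(1370·197) = 1898260/269890 = 7.03346
Risk in exposed = 596/1966 = 0.30315; risk in unexposed = 197/3382 = 0.05825; RR = 5.20439
OR/RR = 7.03346 / 5.20439 = 1.35145
The outcome is not rare, so the OR lies further from 1 than the RR.

1.35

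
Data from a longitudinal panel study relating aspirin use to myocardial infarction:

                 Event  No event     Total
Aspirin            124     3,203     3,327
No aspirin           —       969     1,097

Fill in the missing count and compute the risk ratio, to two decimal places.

0.32

The missing cell is in the unexposed row: 1097 − 969 = 128.
So a = 124, b = 3203, c = 128, d = 969.
RR = [a/(a+b)] / [c/(c+d)] = (124/3327) / (128/1097) = 0.03727/0.11668 = 0.31942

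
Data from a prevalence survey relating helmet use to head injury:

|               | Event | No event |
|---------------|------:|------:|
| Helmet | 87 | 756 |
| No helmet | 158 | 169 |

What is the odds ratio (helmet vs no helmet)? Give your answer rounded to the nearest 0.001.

0.123

Cells: a = 87, b = 756, c = 158, d = 169.
OR = (a·d)/(b·c) = (87 × 169) / (756 × 158) = 14703 / 119448 = 0.12309
Exposure is associated with lower odds of head injury (OR = 0.12 < 1).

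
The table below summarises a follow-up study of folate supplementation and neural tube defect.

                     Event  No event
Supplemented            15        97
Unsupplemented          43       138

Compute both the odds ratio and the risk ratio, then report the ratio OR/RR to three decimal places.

0.880

Cells: a = 15, b = 97, c = 43, d = 138.
OR = (15·138)/(97·43) = 2070/4171 = 0.49628
Risk in exposed = 15/112 = 0.13393; risk in unexposed = 43/181 = 0.23757; RR = 0.56375
OR/RR = 0.49628 / 0.56375 = 0.88033
The outcome is not rare, so the OR lies further from 1 than the RR.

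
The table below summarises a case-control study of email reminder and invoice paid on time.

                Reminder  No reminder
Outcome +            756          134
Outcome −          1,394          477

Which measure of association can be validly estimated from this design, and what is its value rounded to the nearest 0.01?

Reading the table with exposure as columns: a = 756 (Reminder, case), b = 1394 (Reminder, non-case), c = 134 (No reminder, case), d = 477.
This is a case-control study: participants were sampled on outcome status, so risks in the source population cannot be estimated directly — relative risk is not valid here. The odds ratio is the appropriate measure.
OR = (a·d)/(b·c) = (756 × 477) / (1394 × 134) = 360612 / 186796 = 1.93051

1.93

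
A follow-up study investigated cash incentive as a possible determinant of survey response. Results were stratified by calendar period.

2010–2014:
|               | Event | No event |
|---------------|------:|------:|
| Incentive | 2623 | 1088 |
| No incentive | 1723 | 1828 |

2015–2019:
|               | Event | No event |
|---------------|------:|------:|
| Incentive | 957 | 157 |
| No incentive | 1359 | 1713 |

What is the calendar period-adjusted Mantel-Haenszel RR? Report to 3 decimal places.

RR_MH = Σ(aᵢ·n₀ᵢ/nᵢ) / Σ(cᵢ·n₁ᵢ/nᵢ), with n₁ᵢ = aᵢ+bᵢ (exposed), n₀ᵢ = cᵢ+dᵢ (unexposed), nᵢ = n₁ᵢ+n₀ᵢ.
Stratum 1 (2010–2014): n₁ = 3711, n₀ = 3551, n = 7262; a·n₀/n = 2623·3551/7262 = 1282.6044; c·n₁/n = 1723·3711/7262 = 880.4810
Stratum 2 (2015–2019): n₁ = 1114, n₀ = 3072, n = 4186; a·n₀/n = 957·3072/4186 = 702.3182; c·n₁/n = 1359·1114/4186 = 361.6641
RR_MH = (1282.6044 + 702.3182) / (880.4810 + 361.6641) = 1984.9226 / 1242.1451 = 1.59798

1.598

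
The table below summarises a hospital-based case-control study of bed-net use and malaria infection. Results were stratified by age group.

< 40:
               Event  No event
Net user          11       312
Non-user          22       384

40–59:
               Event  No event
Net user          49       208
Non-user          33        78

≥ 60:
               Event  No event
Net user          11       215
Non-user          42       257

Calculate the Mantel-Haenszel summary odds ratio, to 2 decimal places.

OR_MH = Σ(aᵢdᵢ/nᵢ) / Σ(bᵢcᵢ/nᵢ), where nᵢ is the stratum total.
Stratum 1 (< 40): n = 729; a·d/n = 11·384/729 = 5.7942; b·c/n = 312·22/729 = 9.4156
Stratum 2 (40–59): n = 368; a·d/n = 49·78/368 = 10.3859; b·c/n = 208·33/368 = 18.6522
Stratum 3 (≥ 60): n = 525; a·d/n = 11·257/525 = 5.3848; b·c/n = 215·42/525 = 17.2000
OR_MH = (5.7942 + 10.3859 + 5.3848) / (9.4156 + 18.6522 + 17.2000) = 21.5649 / 45.2678 = 0.47638

0.48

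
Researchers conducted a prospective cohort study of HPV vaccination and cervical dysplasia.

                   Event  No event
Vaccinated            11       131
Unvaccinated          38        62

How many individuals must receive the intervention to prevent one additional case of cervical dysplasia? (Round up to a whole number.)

4

Risk in treated group = 11/142 = 0.07746; risk in control = 38/100 = 0.38000.
Absolute risk reduction = 0.38000 − 0.07746 = 0.30254
NNT = 1 / ARR = 1 / 0.30254 = 3.305 → round up → 4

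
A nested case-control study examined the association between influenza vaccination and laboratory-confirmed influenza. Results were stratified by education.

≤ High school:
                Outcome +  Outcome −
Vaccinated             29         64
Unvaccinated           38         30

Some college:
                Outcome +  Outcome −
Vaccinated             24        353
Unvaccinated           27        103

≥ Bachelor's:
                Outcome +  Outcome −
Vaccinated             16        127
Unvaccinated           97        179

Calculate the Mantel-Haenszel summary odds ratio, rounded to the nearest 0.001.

OR_MH = Σ(aᵢdᵢ/nᵢ) / Σ(bᵢcᵢ/nᵢ), where nᵢ is the stratum total.
Stratum 1 (≤ High school): n = 161; a·d/n = 29·30/161 = 5.4037; b·c/n = 64·38/161 = 15.1056
Stratum 2 (Some college): n = 507; a·d/n = 24·103/507 = 4.8757; b·c/n = 353·27/507 = 18.7988
Stratum 3 (≥ Bachelor's): n = 419; a·d/n = 16·179/419 = 6.8353; b·c/n = 127·97/419 = 29.4010
OR_MH = (5.4037 + 4.8757 + 6.8353) / (15.1056 + 18.7988 + 29.4010) = 17.1148 / 63.3054 = 0.27035

0.270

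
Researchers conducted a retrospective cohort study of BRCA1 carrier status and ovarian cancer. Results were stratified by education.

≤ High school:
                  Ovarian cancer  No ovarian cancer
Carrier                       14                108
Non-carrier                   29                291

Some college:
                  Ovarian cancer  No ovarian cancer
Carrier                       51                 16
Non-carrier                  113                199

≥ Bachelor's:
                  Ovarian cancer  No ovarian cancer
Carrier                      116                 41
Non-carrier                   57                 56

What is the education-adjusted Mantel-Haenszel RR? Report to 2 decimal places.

RR_MH = Σ(aᵢ·n₀ᵢ/nᵢ) / Σ(cᵢ·n₁ᵢ/nᵢ), with n₁ᵢ = aᵢ+bᵢ (exposed), n₀ᵢ = cᵢ+dᵢ (unexposed), nᵢ = n₁ᵢ+n₀ᵢ.
Stratum 1 (≤ High school): n₁ = 122, n₀ = 320, n = 442; a·n₀/n = 14·320/442 = 10.1357; c·n₁/n = 29·122/442 = 8.0045
Stratum 2 (Some college): n₁ = 67, n₀ = 312, n = 379; a·n₀/n = 51·312/379 = 41.9842; c·n₁/n = 113·67/379 = 19.9763
Stratum 3 (≥ Bachelor's): n₁ = 157, n₀ = 113, n = 270; a·n₀/n = 116·113/270 = 48.5481; c·n₁/n = 57·157/270 = 33.1444
RR_MH = (10.1357 + 41.9842 + 48.5481) / (8.0045 + 19.9763 + 33.1444) = 100.6681 / 61.1252 = 1.64692

1.65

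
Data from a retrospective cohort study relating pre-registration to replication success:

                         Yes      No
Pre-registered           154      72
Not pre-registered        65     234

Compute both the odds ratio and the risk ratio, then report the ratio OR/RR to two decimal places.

Cells: a = 154, b = 72, c = 65, d = 234.
OR = (154·234)/(72·65) = 36036/4680 = 7.70000
Risk in exposed = 154/226 = 0.68142; risk in unexposed = 65/299 = 0.21739; RR = 3.13451
OR/RR = 7.70000 / 3.13451 = 2.45652
The outcome is not rare, so the OR lies further from 1 than the RR.

2.46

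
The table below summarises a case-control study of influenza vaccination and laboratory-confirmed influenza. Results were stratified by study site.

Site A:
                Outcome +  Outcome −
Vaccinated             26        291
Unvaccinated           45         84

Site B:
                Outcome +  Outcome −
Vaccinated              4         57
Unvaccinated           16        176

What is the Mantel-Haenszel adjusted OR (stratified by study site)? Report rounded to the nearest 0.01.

OR_MH = Σ(aᵢdᵢ/nᵢ) / Σ(bᵢcᵢ/nᵢ), where nᵢ is the stratum total.
Stratum 1 (Site A): n = 446; a·d/n = 26·84/446 = 4.8969; b·c/n = 291·45/446 = 29.3610
Stratum 2 (Site B): n = 253; a·d/n = 4·176/253 = 2.7826; b·c/n = 57·16/253 = 3.6047
OR_MH = (4.8969 + 2.7826) / (29.3610 + 3.6047) = 7.6795 / 32.9657 = 0.23295

0.23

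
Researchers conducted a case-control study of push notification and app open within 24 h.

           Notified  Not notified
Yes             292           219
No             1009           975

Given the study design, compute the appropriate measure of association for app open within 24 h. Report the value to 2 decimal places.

1.29

Reading the table with exposure as columns: a = 292 (Notified, case), b = 1009 (Notified, non-case), c = 219 (Not notified, case), d = 975.
This is a case-control study: participants were sampled on outcome status, so risks in the source population cannot be estimated directly — relative risk is not valid here. The odds ratio is the appropriate measure.
OR = (a·d)/(b·c) = (292 × 975) / (1009 × 219) = 284700 / 220971 = 1.28840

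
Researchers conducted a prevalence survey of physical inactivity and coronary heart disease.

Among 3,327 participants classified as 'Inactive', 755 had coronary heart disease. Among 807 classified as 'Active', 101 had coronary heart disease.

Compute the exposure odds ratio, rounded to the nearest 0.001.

2.052

From the description: a = 755, b = 2572, c = 101, d = 706.
OR = (a·d)/(b·c) = (755 × 706) / (2572 × 101) = 533030 / 259772 = 2.05191
The odds of coronary heart disease are about 2.05 times as high in the inactive group.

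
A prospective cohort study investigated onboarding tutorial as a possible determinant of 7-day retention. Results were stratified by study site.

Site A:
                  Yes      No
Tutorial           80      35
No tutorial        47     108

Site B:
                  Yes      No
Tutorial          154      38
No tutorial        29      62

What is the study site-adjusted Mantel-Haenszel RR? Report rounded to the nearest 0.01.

RR_MH = Σ(aᵢ·n₀ᵢ/nᵢ) / Σ(cᵢ·n₁ᵢ/nᵢ), with n₁ᵢ = aᵢ+bᵢ (exposed), n₀ᵢ = cᵢ+dᵢ (unexposed), nᵢ = n₁ᵢ+n₀ᵢ.
Stratum 1 (Site A): n₁ = 115, n₀ = 155, n = 270; a·n₀/n = 80·155/270 = 45.9259; c·n₁/n = 47·115/270 = 20.0185
Stratum 2 (Site B): n₁ = 192, n₀ = 91, n = 283; a·n₀/n = 154·91/283 = 49.5194; c·n₁/n = 29·192/283 = 19.6749
RR_MH = (45.9259 + 49.5194) / (20.0185 + 19.6749) = 95.4454 / 39.6934 = 2.40456

2.40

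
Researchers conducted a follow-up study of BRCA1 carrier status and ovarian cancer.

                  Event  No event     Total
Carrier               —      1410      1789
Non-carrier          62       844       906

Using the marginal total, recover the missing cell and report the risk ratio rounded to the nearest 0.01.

The missing cell is in the exposed row: 1789 − 1410 = 379.
So a = 379, b = 1410, c = 62, d = 844.
RR = [a/(a+b)] / [c/(c+d)] = (379/1789) / (62/906) = 0.21185/0.06843 = 3.09575

3.10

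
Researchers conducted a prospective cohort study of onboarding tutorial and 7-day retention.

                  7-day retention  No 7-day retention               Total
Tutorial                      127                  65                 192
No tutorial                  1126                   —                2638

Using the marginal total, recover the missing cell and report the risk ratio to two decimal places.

The missing cell is in the unexposed row: 2638 − 1126 = 1512.
So a = 127, b = 65, c = 1126, d = 1512.
RR = [a/(a+b)] / [c/(c+d)] = (127/192) / (1126/2638) = 0.66146/0.42684 = 1.54967

1.55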